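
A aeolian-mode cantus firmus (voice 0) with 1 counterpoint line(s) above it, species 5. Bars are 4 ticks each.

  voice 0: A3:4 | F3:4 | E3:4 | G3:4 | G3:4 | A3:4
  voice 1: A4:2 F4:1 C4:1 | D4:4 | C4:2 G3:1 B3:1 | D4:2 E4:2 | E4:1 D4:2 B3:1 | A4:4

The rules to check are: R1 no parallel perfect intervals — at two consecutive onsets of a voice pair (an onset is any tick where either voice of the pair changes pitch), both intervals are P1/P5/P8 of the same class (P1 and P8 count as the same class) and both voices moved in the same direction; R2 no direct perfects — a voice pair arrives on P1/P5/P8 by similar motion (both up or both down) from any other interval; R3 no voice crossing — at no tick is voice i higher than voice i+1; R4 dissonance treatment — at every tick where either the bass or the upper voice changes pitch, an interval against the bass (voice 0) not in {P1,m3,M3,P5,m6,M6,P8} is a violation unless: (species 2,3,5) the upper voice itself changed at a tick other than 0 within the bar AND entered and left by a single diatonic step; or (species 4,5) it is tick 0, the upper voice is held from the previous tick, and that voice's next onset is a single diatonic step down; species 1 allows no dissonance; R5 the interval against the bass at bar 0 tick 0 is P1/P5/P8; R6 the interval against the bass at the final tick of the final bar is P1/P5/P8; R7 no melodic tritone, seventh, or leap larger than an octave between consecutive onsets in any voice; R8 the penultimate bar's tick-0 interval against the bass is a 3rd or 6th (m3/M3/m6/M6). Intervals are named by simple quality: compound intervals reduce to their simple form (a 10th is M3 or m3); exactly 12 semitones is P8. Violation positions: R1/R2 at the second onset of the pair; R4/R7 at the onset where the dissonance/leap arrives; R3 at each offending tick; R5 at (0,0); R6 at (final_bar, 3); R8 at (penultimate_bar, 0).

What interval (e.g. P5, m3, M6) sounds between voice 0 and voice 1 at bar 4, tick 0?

voice 0=G3 voice 1=E4 -> M6

M6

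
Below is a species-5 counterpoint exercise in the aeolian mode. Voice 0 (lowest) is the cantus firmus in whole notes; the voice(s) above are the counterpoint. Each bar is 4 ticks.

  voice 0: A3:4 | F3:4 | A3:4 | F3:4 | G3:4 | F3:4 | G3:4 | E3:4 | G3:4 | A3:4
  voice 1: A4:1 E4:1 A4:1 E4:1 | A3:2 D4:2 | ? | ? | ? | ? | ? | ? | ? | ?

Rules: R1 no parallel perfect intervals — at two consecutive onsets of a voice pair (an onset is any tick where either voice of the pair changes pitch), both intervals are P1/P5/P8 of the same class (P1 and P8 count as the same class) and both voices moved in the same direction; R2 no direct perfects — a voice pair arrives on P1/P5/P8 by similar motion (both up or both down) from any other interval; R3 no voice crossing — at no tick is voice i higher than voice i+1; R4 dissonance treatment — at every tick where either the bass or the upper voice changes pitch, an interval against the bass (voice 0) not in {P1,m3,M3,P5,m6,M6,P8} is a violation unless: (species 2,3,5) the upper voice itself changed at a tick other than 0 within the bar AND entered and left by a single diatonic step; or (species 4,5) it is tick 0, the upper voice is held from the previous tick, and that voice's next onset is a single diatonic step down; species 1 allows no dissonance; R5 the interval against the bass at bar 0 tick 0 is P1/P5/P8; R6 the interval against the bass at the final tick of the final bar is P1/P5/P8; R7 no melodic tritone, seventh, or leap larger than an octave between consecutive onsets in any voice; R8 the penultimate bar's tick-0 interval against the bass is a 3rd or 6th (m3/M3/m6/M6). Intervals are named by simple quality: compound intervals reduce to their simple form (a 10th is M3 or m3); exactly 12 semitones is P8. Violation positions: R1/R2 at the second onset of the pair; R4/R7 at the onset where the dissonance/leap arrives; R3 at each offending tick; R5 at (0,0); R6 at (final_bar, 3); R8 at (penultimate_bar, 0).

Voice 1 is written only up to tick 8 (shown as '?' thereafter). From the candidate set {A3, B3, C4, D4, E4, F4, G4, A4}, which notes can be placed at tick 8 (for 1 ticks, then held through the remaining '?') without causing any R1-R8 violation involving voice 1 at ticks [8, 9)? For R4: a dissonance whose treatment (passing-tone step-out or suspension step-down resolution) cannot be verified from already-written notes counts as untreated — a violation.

A3: legal
B3: violates R4
C4: legal
D4: violates R4
E4: violates R2
F4: legal
G4: violates R4
A4: violates R2

{A3, C4, F4}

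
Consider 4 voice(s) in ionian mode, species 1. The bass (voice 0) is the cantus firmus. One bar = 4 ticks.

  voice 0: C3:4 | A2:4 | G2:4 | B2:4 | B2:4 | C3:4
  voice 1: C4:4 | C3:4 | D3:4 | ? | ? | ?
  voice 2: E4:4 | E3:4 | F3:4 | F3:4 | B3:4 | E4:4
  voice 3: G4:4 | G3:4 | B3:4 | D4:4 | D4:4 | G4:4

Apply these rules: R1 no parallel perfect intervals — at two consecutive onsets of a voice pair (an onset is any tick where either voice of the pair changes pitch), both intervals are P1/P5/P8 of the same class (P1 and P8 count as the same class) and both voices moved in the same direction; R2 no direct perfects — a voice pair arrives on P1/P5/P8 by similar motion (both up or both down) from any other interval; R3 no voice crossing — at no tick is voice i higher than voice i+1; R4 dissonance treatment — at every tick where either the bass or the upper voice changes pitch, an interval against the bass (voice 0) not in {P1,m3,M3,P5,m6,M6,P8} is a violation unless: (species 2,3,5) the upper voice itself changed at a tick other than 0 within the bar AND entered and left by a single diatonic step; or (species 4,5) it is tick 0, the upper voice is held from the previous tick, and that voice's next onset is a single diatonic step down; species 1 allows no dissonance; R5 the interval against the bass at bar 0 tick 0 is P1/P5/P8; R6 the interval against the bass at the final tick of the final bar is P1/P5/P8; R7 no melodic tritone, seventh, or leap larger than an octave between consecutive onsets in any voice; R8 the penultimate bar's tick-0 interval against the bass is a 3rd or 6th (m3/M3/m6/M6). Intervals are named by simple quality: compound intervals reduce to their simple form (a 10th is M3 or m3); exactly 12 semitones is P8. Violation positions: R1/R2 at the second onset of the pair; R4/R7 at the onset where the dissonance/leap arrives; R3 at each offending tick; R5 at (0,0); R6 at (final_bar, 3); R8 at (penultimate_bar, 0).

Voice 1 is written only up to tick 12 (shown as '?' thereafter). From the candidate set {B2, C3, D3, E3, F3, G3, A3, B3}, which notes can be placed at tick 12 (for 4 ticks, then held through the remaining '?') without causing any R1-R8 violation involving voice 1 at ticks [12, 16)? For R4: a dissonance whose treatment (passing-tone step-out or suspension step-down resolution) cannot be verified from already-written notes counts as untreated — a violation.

B2: legal
C3: violates R4
D3: legal
E3: violates R4
F3: violates R4
G3: violates R2,R3
A3: violates R3,R4
B3: violates R2,R3

{B2, D3}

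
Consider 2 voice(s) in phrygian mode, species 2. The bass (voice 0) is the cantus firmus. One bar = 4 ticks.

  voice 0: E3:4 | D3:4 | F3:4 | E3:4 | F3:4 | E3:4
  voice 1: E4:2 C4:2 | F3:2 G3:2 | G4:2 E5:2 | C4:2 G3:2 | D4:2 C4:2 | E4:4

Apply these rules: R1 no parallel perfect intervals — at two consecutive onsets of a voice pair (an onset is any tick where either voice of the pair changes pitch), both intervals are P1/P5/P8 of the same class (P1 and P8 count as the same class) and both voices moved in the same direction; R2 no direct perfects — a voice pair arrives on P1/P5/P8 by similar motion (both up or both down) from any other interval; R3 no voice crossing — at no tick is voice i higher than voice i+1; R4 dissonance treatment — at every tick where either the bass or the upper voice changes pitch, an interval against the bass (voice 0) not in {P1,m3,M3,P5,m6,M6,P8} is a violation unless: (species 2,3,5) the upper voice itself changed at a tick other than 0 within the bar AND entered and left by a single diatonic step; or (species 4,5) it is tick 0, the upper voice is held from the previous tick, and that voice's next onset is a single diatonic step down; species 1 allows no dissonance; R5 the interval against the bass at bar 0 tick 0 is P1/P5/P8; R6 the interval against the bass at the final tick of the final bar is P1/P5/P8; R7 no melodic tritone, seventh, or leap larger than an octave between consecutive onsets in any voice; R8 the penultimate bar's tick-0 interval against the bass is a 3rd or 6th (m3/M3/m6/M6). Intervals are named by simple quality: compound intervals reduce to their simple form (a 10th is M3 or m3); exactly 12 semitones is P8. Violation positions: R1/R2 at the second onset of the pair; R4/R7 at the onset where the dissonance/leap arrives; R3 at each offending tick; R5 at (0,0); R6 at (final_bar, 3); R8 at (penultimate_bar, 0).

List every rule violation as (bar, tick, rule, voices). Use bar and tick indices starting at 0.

bar 0: v0=E3 v1=E4 downbeat P8
bar 1: v0=D3 v1=F3 downbeat m3
bar 2: v0=F3 v1=G4 downbeat M2
bar 3: v0=E3 v1=C4 downbeat m6
bar 4: v0=F3 v1=D4 downbeat M6
bar 5: v0=E3 v1=E4 downbeat P8
  -> R4 @ bar 1 tick 2 v(0, 1): D3/G3 P4 untreated
  -> R4 @ bar 2 tick 0 v(0, 1): F3/G4 M2 untreated
  -> R4 @ bar 2 tick 2 v(0, 1): F3/E5 M7 untreated
  -> R7 @ bar 3 tick 0 v(1,): E5->C4 leap 16st

(1, 2, R4, (0, 1))
(2, 0, R4, (0, 1))
(2, 2, R4, (0, 1))
(3, 0, R7, (1,))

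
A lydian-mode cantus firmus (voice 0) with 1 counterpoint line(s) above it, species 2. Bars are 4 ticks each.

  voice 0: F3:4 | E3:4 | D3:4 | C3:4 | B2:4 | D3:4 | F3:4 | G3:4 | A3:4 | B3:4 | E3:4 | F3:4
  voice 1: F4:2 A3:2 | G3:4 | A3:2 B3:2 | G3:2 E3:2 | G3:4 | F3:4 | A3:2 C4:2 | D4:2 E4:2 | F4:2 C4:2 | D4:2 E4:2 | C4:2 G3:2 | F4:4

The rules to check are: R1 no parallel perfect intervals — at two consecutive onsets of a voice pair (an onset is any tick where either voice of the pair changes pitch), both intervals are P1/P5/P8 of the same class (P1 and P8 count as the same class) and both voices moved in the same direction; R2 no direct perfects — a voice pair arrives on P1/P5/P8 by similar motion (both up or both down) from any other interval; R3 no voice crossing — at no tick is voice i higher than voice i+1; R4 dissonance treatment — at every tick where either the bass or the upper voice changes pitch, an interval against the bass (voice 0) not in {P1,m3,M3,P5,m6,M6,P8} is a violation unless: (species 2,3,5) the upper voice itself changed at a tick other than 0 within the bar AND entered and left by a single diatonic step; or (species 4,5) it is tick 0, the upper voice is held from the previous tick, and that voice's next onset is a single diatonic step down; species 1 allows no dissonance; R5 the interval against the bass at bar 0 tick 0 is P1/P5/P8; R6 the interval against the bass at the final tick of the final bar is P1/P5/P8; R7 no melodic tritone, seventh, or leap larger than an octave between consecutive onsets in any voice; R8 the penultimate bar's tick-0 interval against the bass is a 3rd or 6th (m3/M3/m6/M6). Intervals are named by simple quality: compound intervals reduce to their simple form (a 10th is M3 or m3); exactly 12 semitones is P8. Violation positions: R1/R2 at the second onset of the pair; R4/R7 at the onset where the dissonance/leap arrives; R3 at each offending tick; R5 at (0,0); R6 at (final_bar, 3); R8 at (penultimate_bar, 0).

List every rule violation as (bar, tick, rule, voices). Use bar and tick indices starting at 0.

bar 0: v0=F3 v1=F4 downbeat P8
bar 1: v0=E3 v1=G3 downbeat m3
bar 2: v0=D3 v1=A3 downbeat P5
bar 3: v0=C3 v1=G3 downbeat P5
bar 4: v0=B2 v1=G3 downbeat m6
bar 5: v0=D3 v1=F3 downbeat m3
bar 6: v0=F3 v1=A3 downbeat M3
bar 7: v0=G3 v1=D4 downbeat P5
bar 8: v0=A3 v1=F4 downbeat m6
bar 9: v0=B3 v1=D4 downbeat m3
bar 10: v0=E3 v1=C4 downbeat m6
bar 11: v0=F3 v1=F4 downbeat P8
  -> R2 @ bar 3 tick 0 v(0, 1): D3/B3 M6 -> C3/G3 P5 similar
  -> R1 @ bar 7 tick 0 v(0, 1): F3/C4 P5 -> G3/D4 P5 similar
  -> R4 @ bar 9 tick 2 v(0, 1): B3/E4 P4 untreated
  -> R2 @ bar 11 tick 0 v(0, 1): E3/G3 m3 -> F3/F4 P8 similar
  -> R7 @ bar 11 tick 0 v(1,): G3->F4 leap 10st

(3, 0, R2, (0, 1))
(7, 0, R1, (0, 1))
(9, 2, R4, (0, 1))
(11, 0, R2, (0, 1))
(11, 0, R7, (1,))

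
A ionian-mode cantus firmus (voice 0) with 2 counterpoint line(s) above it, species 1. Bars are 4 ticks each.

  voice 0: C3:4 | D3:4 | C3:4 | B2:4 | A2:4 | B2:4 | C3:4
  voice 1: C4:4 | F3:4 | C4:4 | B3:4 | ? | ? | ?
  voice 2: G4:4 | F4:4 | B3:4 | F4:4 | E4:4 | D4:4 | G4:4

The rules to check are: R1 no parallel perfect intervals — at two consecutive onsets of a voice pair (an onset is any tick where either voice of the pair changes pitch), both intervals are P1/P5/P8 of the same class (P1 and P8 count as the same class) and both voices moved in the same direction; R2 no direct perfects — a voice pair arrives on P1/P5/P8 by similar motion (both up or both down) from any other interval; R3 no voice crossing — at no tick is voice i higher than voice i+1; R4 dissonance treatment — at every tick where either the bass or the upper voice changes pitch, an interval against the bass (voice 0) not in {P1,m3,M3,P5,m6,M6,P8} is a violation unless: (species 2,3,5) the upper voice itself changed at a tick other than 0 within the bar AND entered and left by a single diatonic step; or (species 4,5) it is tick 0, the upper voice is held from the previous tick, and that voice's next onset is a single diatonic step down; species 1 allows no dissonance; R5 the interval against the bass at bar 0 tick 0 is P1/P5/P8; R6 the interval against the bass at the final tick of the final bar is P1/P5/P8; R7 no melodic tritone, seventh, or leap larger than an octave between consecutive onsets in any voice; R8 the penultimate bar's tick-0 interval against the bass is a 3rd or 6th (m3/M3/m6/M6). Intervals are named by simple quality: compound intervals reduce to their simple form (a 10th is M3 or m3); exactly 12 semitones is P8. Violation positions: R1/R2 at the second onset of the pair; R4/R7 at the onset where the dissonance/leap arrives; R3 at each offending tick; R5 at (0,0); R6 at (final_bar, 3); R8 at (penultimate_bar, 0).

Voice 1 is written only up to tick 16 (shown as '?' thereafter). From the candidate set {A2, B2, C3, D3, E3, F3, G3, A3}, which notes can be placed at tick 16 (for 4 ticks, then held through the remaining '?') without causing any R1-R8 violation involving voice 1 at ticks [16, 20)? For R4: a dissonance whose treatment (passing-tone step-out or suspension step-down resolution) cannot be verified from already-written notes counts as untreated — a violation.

{}

A2: violates R1,R2,R7
B2: violates R4
C3: violates R7
D3: violates R4
E3: violates R2
F3: violates R7
G3: violates R4
A3: violates R1,R2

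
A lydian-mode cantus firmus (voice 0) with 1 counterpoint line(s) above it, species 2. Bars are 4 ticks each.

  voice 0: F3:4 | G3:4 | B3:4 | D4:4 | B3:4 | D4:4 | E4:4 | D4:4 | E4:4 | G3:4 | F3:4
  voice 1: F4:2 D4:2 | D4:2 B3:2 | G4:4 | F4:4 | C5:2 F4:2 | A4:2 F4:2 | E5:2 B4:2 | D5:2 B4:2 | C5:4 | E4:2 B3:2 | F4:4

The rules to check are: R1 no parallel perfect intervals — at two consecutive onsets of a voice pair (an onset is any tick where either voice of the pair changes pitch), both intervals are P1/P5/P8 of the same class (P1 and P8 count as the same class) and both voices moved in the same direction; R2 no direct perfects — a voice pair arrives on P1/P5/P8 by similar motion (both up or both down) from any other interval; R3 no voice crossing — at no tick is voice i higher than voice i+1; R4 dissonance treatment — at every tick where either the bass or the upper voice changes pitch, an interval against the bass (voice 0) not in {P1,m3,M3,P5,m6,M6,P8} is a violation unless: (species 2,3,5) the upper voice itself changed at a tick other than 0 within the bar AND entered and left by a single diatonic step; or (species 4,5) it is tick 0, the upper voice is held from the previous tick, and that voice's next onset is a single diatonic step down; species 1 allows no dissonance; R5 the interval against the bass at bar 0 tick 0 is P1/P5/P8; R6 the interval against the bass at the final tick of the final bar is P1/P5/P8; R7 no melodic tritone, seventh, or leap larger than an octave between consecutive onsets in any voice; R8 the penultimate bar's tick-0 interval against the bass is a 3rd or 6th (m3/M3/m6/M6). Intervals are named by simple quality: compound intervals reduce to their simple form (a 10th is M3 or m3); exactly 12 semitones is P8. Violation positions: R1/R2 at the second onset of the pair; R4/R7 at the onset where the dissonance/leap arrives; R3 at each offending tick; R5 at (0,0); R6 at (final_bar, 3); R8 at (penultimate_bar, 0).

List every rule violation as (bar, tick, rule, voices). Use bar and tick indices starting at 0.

(4, 0, R4, (0, 1))
(4, 2, R4, (0, 1))
(5, 0, R2, (0, 1))
(6, 0, R2, (0, 1))
(6, 0, R7, (1,))
(10, 0, R7, (1,))

bar 0: v0=F3 v1=F4 downbeat P8
bar 1: v0=G3 v1=D4 downbeat P5
bar 2: v0=B3 v1=G4 downbeat m6
bar 3: v0=D4 v1=F4 downbeat m3
bar 4: v0=B3 v1=C5 downbeat m2
bar 5: v0=D4 v1=A4 downbeat P5
bar 6: v0=E4 v1=E5 downbeat P8
bar 7: v0=D4 v1=D5 downbeat P8
bar 8: v0=E4 v1=C5 downbeat m6
bar 9: v0=G3 v1=E4 downbeat M6
bar 10: v0=F3 v1=F4 downbeat P8
  -> R4 @ bar 4 tick 0 v(0, 1): B3/C5 m2 untreated
  -> R4 @ bar 4 tick 2 v(0, 1): B3/F4 TT untreated
  -> R2 @ bar 5 tick 0 v(0, 1): B3/F4 TT -> D4/A4 P5 similar
  -> R2 @ bar 6 tick 0 v(0, 1): D4/F4 m3 -> E4/E5 P8 similar
  -> R7 @ bar 6 tick 0 v(1,): F4->E5 leap 11st
  -> R7 @ bar 10 tick 0 v(1,): B3->F4 leap 6st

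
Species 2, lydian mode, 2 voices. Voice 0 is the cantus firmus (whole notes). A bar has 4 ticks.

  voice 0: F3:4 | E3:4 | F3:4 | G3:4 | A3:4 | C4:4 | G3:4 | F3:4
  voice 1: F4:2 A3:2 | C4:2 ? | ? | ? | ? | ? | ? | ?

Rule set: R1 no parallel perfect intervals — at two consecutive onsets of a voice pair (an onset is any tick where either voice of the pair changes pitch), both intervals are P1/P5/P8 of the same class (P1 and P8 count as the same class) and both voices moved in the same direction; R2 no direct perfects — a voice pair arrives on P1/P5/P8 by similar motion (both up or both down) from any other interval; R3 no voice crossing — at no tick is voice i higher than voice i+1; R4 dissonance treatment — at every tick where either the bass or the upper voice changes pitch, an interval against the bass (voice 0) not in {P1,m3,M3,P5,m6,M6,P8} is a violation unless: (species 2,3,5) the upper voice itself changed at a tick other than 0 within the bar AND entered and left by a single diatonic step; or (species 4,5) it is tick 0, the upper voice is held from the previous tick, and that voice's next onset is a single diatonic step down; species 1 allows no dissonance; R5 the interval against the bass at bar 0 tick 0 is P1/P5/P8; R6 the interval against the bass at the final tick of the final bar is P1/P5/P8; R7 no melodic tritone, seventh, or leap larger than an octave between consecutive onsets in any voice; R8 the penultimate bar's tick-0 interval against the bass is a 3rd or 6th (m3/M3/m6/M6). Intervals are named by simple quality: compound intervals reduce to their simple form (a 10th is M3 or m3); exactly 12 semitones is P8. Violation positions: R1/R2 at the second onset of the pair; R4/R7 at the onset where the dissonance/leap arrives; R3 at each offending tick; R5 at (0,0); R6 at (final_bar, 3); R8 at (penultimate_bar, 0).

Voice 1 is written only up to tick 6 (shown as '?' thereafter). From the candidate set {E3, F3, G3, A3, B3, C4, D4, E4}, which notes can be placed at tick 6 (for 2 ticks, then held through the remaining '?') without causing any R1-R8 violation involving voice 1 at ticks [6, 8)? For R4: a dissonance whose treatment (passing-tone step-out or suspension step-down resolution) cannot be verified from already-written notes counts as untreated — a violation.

{B3, C4, E3, E4, G3}

E3: legal
F3: violates R4
G3: legal
A3: violates R4
B3: legal
C4: legal
D4: violates R4
E4: legal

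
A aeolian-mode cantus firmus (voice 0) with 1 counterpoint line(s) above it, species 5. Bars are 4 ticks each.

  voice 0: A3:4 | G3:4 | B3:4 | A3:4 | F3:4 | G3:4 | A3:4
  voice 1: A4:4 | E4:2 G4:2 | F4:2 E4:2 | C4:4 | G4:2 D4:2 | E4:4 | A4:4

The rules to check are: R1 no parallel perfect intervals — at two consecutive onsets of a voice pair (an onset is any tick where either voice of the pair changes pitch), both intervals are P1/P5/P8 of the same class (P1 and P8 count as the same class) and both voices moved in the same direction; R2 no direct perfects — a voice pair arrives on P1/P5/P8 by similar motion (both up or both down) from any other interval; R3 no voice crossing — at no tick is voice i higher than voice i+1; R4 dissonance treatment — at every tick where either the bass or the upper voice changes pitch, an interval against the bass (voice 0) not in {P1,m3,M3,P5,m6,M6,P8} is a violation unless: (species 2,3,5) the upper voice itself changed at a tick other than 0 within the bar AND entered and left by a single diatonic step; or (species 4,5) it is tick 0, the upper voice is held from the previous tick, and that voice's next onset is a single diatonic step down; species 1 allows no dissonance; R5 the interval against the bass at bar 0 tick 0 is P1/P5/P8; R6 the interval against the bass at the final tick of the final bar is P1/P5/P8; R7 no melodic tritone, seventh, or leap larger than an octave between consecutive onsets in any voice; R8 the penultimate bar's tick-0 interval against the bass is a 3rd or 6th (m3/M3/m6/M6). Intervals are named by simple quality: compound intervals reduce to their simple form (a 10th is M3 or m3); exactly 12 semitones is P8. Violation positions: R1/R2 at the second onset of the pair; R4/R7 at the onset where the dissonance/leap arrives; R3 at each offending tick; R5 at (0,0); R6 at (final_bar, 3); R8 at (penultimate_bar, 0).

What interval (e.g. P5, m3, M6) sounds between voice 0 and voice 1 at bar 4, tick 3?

voice 0=F3 voice 1=D4 -> M6

M6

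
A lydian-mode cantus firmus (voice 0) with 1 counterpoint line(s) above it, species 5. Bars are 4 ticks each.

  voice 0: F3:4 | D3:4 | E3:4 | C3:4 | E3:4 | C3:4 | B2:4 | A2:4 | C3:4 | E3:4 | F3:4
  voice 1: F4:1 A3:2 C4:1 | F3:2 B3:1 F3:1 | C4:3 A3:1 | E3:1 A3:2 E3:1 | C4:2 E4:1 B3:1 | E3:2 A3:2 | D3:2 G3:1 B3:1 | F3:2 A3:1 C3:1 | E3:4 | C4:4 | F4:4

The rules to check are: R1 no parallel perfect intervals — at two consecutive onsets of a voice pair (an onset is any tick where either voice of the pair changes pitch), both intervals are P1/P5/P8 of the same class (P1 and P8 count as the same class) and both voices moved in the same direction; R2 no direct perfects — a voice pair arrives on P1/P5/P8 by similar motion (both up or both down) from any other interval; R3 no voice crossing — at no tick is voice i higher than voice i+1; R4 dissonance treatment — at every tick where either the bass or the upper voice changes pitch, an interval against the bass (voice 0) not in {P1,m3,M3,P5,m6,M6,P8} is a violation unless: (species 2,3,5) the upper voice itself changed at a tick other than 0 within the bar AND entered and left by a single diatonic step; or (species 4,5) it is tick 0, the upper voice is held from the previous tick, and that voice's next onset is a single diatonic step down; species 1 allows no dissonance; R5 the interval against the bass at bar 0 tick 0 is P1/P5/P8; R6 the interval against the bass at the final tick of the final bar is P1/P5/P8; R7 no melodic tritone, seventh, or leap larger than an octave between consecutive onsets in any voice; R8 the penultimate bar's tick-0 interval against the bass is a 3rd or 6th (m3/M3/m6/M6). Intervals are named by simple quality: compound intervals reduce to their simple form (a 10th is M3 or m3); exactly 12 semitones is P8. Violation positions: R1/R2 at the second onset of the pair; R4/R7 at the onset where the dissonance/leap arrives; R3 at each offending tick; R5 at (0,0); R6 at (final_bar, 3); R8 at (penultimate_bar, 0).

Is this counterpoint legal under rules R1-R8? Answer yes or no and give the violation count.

No (5 violations)

bar 0: v0=F3 v1=F4 (P8)
bar 1: v0=D3 v1=F3 (m3)
bar 2: v0=E3 v1=C4 (m6)
bar 3: v0=C3 v1=E3 (M3)
bar 4: v0=E3 v1=C4 (m6)
bar 5: v0=C3 v1=E3 (M3)
bar 6: v0=B2 v1=D3 (m3)
bar 7: v0=A2 v1=F3 (m6)
bar 8: v0=C3 v1=E3 (M3)
bar 9: v0=E3 v1=C4 (m6)
bar 10: v0=F3 v1=F4 (P8)
  R7 @ bar1.2: F3->B3 leap 6st
  R7 @ bar1.3: B3->F3 leap 6st
  R4 @ bar2.3: E3/A3 P4 untreated
  R7 @ bar7.0: B3->F3 leap 6st
  R2 @ bar10.0: E3/C4 m6 -> F3/F4 P8 similar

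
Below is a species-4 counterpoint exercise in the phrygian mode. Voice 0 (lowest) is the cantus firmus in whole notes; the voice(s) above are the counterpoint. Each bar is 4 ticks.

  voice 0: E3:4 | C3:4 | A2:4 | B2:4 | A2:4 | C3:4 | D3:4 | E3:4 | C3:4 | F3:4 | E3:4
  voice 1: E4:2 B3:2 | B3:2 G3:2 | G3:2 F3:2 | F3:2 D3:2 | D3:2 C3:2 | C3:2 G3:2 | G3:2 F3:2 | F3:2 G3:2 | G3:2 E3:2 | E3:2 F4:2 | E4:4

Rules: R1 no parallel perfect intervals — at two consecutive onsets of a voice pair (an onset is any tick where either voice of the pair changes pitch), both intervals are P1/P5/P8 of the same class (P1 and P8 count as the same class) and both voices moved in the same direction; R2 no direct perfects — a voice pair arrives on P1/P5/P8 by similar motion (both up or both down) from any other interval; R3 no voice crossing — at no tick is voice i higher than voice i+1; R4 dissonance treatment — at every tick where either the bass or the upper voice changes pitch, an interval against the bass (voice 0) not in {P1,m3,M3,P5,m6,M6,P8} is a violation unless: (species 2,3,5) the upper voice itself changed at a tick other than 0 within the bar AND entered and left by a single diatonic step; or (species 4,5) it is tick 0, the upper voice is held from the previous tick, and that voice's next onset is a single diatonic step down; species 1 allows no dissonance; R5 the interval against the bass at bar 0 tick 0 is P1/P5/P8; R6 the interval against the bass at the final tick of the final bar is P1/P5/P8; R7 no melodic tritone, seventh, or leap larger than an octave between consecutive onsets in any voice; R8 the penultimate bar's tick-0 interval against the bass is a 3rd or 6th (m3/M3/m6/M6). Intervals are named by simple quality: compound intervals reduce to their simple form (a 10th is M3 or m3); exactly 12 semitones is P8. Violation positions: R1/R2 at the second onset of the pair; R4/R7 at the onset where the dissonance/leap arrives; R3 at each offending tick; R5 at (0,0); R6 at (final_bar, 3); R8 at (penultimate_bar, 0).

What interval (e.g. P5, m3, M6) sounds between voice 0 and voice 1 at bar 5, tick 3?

voice 0=C3 voice 1=G3 -> P5

P5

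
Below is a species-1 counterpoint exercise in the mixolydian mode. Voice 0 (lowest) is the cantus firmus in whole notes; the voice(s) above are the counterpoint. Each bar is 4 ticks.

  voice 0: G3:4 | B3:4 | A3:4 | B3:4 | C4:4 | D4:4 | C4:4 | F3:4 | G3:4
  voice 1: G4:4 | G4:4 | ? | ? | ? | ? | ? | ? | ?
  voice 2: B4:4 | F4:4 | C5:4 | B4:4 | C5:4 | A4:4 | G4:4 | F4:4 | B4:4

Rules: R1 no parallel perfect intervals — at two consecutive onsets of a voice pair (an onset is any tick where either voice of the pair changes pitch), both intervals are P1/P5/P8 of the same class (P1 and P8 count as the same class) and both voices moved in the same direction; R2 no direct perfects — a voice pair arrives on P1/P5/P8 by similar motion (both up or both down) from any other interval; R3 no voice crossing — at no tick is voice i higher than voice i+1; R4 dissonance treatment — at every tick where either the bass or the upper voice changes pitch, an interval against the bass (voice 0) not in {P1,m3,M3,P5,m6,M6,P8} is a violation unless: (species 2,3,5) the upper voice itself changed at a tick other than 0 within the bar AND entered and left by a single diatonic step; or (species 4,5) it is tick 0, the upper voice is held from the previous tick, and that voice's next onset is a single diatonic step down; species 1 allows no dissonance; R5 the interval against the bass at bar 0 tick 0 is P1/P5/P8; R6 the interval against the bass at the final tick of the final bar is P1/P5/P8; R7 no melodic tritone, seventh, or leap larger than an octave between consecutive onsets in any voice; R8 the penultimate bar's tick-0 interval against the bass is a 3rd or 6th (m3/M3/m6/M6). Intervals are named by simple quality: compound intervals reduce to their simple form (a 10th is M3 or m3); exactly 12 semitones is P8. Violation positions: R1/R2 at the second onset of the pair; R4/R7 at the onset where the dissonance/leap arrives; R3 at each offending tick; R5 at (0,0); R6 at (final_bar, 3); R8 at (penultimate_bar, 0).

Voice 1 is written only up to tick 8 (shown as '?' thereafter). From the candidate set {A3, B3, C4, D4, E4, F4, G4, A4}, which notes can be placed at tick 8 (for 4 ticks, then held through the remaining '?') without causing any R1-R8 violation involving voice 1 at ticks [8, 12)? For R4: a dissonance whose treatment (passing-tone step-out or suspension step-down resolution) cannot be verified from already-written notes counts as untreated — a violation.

A3: violates R2,R7
B3: violates R4
C4: legal
D4: violates R4
E4: violates R2
F4: legal
G4: violates R4
A4: legal

{A4, C4, F4}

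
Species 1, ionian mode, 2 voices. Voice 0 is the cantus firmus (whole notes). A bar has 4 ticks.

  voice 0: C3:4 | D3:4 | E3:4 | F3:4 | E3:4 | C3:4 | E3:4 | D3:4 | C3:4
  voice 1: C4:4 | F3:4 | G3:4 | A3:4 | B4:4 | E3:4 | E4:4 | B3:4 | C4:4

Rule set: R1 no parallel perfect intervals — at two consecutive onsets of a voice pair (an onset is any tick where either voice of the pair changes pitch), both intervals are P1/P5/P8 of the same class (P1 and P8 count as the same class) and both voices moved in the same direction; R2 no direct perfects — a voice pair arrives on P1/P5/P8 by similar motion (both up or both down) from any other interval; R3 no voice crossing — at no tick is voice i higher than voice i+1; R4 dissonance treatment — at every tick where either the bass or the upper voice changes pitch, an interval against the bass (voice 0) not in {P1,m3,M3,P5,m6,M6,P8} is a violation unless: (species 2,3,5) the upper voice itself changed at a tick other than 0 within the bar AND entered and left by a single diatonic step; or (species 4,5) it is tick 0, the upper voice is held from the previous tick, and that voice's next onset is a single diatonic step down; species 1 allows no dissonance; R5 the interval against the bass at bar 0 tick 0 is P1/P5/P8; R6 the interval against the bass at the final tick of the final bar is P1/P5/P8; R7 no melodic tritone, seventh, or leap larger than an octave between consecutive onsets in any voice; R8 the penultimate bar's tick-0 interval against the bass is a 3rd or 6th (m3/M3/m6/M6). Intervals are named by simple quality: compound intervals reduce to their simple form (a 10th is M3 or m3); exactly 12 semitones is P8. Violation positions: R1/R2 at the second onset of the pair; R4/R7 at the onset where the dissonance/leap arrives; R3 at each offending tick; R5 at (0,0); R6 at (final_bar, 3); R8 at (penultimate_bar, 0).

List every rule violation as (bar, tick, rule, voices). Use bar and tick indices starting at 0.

(4, 0, R7, (1,))
(5, 0, R7, (1,))
(6, 0, R2, (0, 1))

bar 0: v0=C3 v1=C4 downbeat P8
bar 1: v0=D3 v1=F3 downbeat m3
bar 2: v0=E3 v1=G3 downbeat m3
bar 3: v0=F3 v1=A3 downbeat M3
bar 4: v0=E3 v1=B4 downbeat P5
bar 5: v0=C3 v1=E3 downbeat M3
bar 6: v0=E3 v1=E4 downbeat P8
bar 7: v0=D3 v1=B3 downbeat M6
bar 8: v0=C3 v1=C4 downbeat P8
  -> R7 @ bar 4 tick 0 v(1,): A3->B4 leap 14st
  -> R7 @ bar 5 tick 0 v(1,): B4->E3 leap 19st
  -> R2 @ bar 6 tick 0 v(0, 1): C3/E3 M3 -> E3/E4 P8 similar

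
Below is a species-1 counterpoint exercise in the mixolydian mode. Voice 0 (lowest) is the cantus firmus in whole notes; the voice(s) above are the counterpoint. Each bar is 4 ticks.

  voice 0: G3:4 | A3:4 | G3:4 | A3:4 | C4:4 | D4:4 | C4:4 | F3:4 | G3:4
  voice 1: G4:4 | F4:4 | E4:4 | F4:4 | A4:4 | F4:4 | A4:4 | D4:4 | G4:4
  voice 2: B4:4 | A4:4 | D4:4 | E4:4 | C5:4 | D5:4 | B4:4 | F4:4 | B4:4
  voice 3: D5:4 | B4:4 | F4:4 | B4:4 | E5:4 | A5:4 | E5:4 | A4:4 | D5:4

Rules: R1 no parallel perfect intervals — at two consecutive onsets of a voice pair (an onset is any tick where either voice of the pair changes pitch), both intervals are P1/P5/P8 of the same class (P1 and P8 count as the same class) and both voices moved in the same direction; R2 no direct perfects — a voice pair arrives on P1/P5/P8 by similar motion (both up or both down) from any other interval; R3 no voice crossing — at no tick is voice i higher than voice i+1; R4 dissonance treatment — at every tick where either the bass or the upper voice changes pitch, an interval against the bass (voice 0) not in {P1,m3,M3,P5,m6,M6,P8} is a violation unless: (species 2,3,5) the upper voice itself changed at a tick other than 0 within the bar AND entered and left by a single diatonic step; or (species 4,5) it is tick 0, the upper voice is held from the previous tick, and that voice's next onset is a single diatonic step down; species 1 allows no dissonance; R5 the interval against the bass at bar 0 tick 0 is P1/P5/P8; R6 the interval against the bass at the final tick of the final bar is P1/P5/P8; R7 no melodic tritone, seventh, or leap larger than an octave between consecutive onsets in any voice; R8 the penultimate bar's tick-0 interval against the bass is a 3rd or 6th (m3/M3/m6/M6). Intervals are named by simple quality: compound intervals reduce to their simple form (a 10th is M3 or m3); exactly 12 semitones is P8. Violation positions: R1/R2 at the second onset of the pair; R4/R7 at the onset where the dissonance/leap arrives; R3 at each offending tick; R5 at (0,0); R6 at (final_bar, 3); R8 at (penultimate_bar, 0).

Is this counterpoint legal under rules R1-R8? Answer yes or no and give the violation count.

bar 0: v0=G3 v1=G4 v2=B4 v3=D5 (P5)
bar 1: v0=A3 v1=F4 v2=A4 v3=B4 (M2)
bar 2: v0=G3 v1=E4 v2=D4 v3=F4 (m7)
bar 3: v0=A3 v1=F4 v2=E4 v3=B4 (M2)
bar 4: v0=C4 v1=A4 v2=C5 v3=E5 (M3)
bar 5: v0=D4 v1=F4 v2=D5 v3=A5 (P5)
bar 6: v0=C4 v1=A4 v2=B4 v3=E5 (M3)
bar 7: v0=F3 v1=D4 v2=F4 v3=A4 (M3)
bar 8: v0=G3 v1=G4 v2=B4 v3=D5 (P5)
  R5 @ bar0.0: opens on M3
  R4 @ bar1.0: A3/B4 M2 untreated
  R2 @ bar2.0: A3/A4 P8 -> G3/D4 P5 similar
  R3 @ bar2.0: E4 above D4
  R4 @ bar2.0: G3/F4 m7 untreated
  R7 @ bar2.0: B4->F4 leap 6st
  R3 @ bar2.1: E4 above D4
  R3 @ bar2.2: E4 above D4
  R3 @ bar2.3: E4 above D4
  R1 @ bar3.0: G3/D4 P5 -> A3/E4 P5 similar
  R2 @ bar3.0: D4/F4 m3 -> E4/B4 P5 similar
  R3 @ bar3.0: F4 above E4
  R4 @ bar3.0: A3/B4 M2 untreated
  R7 @ bar3.0: F4->B4 leap 6st
  R3 @ bar3.1: F4 above E4
  R3 @ bar3.2: F4 above E4
  R3 @ bar3.3: F4 above E4
  R2 @ bar4.0: A3/E4 P5 -> C4/C5 P8 similar
  R2 @ bar4.0: F4/B4 TT -> A4/E5 P5 similar
  R1 @ bar5.0: C4/C5 P8 -> D4/D5 P8 similar
  R2 @ bar5.0: C4/E5 M3 -> D4/A5 P5 similar
  R2 @ bar5.0: C5/E5 M3 -> D5/A5 P5 similar
  R4 @ bar6.0: C4/B4 M7 untreated
  R1 @ bar7.0: A4/E5 P5 -> D4/A4 P5 similar
  R2 @ bar7.0: C4/B4 M7 -> F3/F4 P8 similar
  R7 @ bar7.0: B4->F4 leap 6st
  R8 @ bar7.0: penult P8 not 3rd/6th
  R1 @ bar8.0: D4/A4 P5 -> G4/D5 P5 similar
  R2 @ bar8.0: F3/D4 M6 -> G3/G4 P8 similar
  R2 @ bar8.0: F3/A4 M3 -> G3/D5 P5 similar
  R7 @ bar8.0: F4->B4 leap 6st
  R6 @ bar8.3: closes on M3

No (32 violations)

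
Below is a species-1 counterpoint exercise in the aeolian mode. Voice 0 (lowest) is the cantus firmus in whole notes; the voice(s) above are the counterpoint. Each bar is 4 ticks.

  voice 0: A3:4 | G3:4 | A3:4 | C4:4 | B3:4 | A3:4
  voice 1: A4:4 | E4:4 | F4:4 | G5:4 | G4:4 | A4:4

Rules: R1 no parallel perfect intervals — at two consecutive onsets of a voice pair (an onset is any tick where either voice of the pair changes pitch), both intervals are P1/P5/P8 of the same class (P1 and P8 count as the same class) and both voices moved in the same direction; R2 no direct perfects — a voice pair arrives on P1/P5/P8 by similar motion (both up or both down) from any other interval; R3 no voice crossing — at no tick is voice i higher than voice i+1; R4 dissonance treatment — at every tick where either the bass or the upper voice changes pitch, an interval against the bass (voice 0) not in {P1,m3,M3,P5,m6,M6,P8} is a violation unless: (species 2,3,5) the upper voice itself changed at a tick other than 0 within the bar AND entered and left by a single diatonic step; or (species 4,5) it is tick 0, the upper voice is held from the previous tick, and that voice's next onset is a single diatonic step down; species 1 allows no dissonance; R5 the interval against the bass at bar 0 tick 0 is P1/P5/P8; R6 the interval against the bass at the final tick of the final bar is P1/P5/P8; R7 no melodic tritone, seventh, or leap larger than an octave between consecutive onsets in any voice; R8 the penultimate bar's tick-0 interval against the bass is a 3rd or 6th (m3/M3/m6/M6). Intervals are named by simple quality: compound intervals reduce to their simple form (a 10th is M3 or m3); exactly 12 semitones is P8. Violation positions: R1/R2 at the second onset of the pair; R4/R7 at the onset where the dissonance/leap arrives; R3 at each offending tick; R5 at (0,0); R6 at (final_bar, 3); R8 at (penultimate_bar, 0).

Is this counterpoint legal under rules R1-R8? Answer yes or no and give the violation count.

bar 0: v0=A3 v1=A4 (P8)
bar 1: v0=G3 v1=E4 (M6)
bar 2: v0=A3 v1=F4 (m6)
bar 3: v0=C4 v1=G5 (P5)
bar 4: v0=B3 v1=G4 (m6)
bar 5: v0=A3 v1=A4 (P8)
  R2 @ bar3.0: A3/F4 m6 -> C4/G5 P5 similar
  R7 @ bar3.0: F4->G5 leap 14st

No (2 violations)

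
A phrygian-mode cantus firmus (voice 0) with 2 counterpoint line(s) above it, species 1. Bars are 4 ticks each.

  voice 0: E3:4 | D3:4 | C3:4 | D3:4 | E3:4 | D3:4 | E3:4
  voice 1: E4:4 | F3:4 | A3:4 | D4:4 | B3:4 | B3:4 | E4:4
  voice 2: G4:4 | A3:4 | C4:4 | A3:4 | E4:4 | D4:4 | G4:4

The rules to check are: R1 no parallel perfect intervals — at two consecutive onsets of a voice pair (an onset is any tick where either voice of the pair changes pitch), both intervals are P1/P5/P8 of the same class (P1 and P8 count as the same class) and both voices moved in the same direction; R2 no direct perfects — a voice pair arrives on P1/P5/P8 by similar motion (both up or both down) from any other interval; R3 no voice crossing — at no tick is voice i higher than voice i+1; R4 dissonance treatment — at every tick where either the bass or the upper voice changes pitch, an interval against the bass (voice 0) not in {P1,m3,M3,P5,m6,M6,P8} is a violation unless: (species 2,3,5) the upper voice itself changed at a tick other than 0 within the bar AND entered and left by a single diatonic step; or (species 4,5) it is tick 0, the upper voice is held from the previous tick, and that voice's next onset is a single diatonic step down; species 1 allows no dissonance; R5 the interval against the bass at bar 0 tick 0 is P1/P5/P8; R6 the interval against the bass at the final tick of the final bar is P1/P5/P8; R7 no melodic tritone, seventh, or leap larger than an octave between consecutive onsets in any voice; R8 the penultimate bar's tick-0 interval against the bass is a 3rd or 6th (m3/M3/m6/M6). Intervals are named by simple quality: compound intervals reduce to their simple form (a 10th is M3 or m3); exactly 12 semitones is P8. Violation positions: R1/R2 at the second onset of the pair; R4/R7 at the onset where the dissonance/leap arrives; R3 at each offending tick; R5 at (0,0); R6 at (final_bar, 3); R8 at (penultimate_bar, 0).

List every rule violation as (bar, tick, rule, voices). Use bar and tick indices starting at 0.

bar 0: v0=E3 v1=E4 v2=G4 downbeat m3
bar 1: v0=D3 v1=F3 v2=A3 downbeat P5
bar 2: v0=C3 v1=A3 v2=C4 downbeat P8
bar 3: v0=D3 v1=D4 v2=A3 downbeat P5
bar 4: v0=E3 v1=B3 v2=E4 downbeat P8
bar 5: v0=D3 v1=B3 v2=D4 downbeat P8
bar 6: v0=E3 v1=E4 v2=G4 downbeat m3
  -> R5 @ bar 0 tick 0 v(0, 2): opens on m3
  -> R2 @ bar 1 tick 0 v(0, 2): E3/G4 m3 -> D3/A3 P5 similar
  -> R7 @ bar 1 tick 0 v(1,): E4->F3 leap 11st
  -> R7 @ bar 1 tick 0 v(2,): G4->A3 leap 10st
  -> R2 @ bar 3 tick 0 v(0, 1): C3/A3 M6 -> D3/D4 P8 similar
  -> R3 @ bar 3 tick 0 v(1, 2): D4 above A3
  -> R3 @ bar 3 tick 1 v(1, 2): D4 above A3
  -> R3 @ bar 3 tick 2 v(1, 2): D4 above A3
  -> R3 @ bar 3 tick 3 v(1, 2): D4 above A3
  -> R2 @ bar 4 tick 0 v(0, 2): D3/A3 P5 -> E3/E4 P8 similar
  -> R1 @ bar 5 tick 0 v(0, 2): E3/E4 P8 -> D3/D4 P8 similar
  -> R8 @ bar 5 tick 0 v(0, 2): penult P8 not 3rd/6th
  -> R2 @ bar 6 tick 0 v(0, 1): D3/B3 M6 -> E3/E4 P8 similar
  -> R6 @ bar 6 tick 3 v(0, 2): closes on m3

(0, 0, R5, (0, 2))
(1, 0, R2, (0, 2))
(1, 0, R7, (1,))
(1, 0, R7, (2,))
(3, 0, R2, (0, 1))
(3, 0, R3, (1, 2))
(3, 1, R3, (1, 2))
(3, 2, R3, (1, 2))
(3, 3, R3, (1, 2))
(4, 0, R2, (0, 2))
(5, 0, R1, (0, 2))
(5, 0, R8, (0, 2))
(6, 0, R2, (0, 1))
(6, 3, R6, (0, 2))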